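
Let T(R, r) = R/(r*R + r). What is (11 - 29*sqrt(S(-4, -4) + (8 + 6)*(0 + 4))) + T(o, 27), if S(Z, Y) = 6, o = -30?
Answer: 2881/261 - 29*sqrt(62) ≈ -217.31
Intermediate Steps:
T(R, r) = R/(r + R*r) (T(R, r) = R/(R*r + r) = R/(r + R*r))
(11 - 29*sqrt(S(-4, -4) + (8 + 6)*(0 + 4))) + T(o, 27) = (11 - 29*sqrt(6 + (8 + 6)*(0 + 4))) - 30/(27*(1 - 30)) = (11 - 29*sqrt(6 + 14*4)) - 30*1/27/(-29) = (11 - 29*sqrt(6 + 56)) - 30*1/27*(-1/29) = (11 - 29*sqrt(62)) + 10/261 = 2881/261 - 29*sqrt(62)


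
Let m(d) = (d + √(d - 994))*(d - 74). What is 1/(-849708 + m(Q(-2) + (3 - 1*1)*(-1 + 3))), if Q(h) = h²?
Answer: I/(6*(-141706*I + 11*√986)) ≈ -1.1761e-6 + 2.8668e-9*I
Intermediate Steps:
m(d) = (-74 + d)*(d + √(-994 + d)) (m(d) = (d + √(-994 + d))*(-74 + d) = (-74 + d)*(d + √(-994 + d)))
1/(-849708 + m(Q(-2) + (3 - 1*1)*(-1 + 3))) = 1/(-849708 + (((-2)² + (3 - 1*1)*(-1 + 3))² - 74*((-2)² + (3 - 1*1)*(-1 + 3)) - 74*√(-994 + ((-2)² + (3 - 1*1)*(-1 + 3))) + ((-2)² + (3 - 1*1)*(-1 + 3))*√(-994 + ((-2)² + (3 - 1*1)*(-1 + 3))))) = 1/(-849708 + ((4 + (3 - 1)*2)² - 74*(4 + (3 - 1)*2) - 74*√(-994 + (4 + (3 - 1)*2)) + (4 + (3 - 1)*2)*√(-994 + (4 + (3 - 1)*2)))) = 1/(-849708 + ((4 + 2*2)² - 74*(4 + 2*2) - 74*√(-994 + (4 + 2*2)) + (4 + 2*2)*√(-994 + (4 + 2*2)))) = 1/(-849708 + ((4 + 4)² - 74*(4 + 4) - 74*√(-994 + (4 + 4)) + (4 + 4)*√(-994 + (4 + 4)))) = 1/(-849708 + (8² - 74*8 - 74*√(-994 + 8) + 8*√(-994 + 8))) = 1/(-849708 + (64 - 592 - 74*I*√986 + 8*√(-986))) = 1/(-849708 + (64 - 592 - 74*I*√986 + 8*(I*√986))) = 1/(-849708 + (64 - 592 - 74*I*√986 + 8*I*√986)) = 1/(-849708 + (-528 - 66*I*√986)) = 1/(-850236 - 66*I*√986)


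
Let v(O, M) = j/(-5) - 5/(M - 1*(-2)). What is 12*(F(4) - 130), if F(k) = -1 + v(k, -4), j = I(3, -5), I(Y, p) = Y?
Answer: -7746/5 ≈ -1549.2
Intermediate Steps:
j = 3
v(O, M) = -⅗ - 5/(2 + M) (v(O, M) = 3/(-5) - 5/(M - 1*(-2)) = 3*(-⅕) - 5/(M + 2) = -⅗ - 5/(2 + M))
F(k) = 9/10 (F(k) = -1 + (-31 - 3*(-4))/(5*(2 - 4)) = -1 + (⅕)*(-31 + 12)/(-2) = -1 + (⅕)*(-½)*(-19) = -1 + 19/10 = 9/10)
12*(F(4) - 130) = 12*(9/10 - 130) = 12*(-1291/10) = -7746/5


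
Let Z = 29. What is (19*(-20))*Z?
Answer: -11020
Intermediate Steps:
(19*(-20))*Z = (19*(-20))*29 = -380*29 = -11020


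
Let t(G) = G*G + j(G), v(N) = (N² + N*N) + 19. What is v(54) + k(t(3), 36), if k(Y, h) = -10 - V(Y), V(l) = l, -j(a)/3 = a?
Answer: 5841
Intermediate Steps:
j(a) = -3*a
v(N) = 19 + 2*N² (v(N) = (N² + N²) + 19 = 2*N² + 19 = 19 + 2*N²)
t(G) = G² - 3*G (t(G) = G*G - 3*G = G² - 3*G)
k(Y, h) = -10 - Y
v(54) + k(t(3), 36) = (19 + 2*54²) + (-10 - 3*(-3 + 3)) = (19 + 2*2916) + (-10 - 3*0) = (19 + 5832) + (-10 - 1*0) = 5851 + (-10 + 0) = 5851 - 10 = 5841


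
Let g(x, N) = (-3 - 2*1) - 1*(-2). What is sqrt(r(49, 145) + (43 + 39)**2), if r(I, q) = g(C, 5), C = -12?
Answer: sqrt(6721) ≈ 81.982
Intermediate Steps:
g(x, N) = -3 (g(x, N) = (-3 - 2) + 2 = -5 + 2 = -3)
r(I, q) = -3
sqrt(r(49, 145) + (43 + 39)**2) = sqrt(-3 + (43 + 39)**2) = sqrt(-3 + 82**2) = sqrt(-3 + 6724) = sqrt(6721)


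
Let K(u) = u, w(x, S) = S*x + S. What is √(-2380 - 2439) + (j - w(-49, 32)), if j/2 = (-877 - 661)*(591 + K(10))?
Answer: -1847140 + I*√4819 ≈ -1.8471e+6 + 69.419*I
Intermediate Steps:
w(x, S) = S + S*x
j = -1848676 (j = 2*((-877 - 661)*(591 + 10)) = 2*(-1538*601) = 2*(-924338) = -1848676)
√(-2380 - 2439) + (j - w(-49, 32)) = √(-2380 - 2439) + (-1848676 - 32*(1 - 49)) = √(-4819) + (-1848676 - 32*(-48)) = I*√4819 + (-1848676 - 1*(-1536)) = I*√4819 + (-1848676 + 1536) = I*√4819 - 1847140 = -1847140 + I*√4819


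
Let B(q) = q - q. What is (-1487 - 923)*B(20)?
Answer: 0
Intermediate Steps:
B(q) = 0
(-1487 - 923)*B(20) = (-1487 - 923)*0 = -2410*0 = 0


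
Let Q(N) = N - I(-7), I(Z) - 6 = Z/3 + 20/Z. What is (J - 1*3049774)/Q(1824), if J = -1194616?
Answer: -89132190/38287 ≈ -2328.0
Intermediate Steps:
I(Z) = 6 + 20/Z + Z/3 (I(Z) = 6 + (Z/3 + 20/Z) = 6 + (20/Z + Z/3) = 6 + 20/Z + Z/3)
Q(N) = -17/21 + N (Q(N) = N - (6 + 20/(-7) + (⅓)*(-7)) = N - (6 + 20*(-⅐) - 7/3) = N - (6 - 20/7 - 7/3) = N - 1*17/21 = N - 17/21 = -17/21 + N)
(J - 1*3049774)/Q(1824) = (-1194616 - 1*3049774)/(-17/21 + 1824) = (-1194616 - 3049774)/(38287/21) = -4244390*21/38287 = -89132190/38287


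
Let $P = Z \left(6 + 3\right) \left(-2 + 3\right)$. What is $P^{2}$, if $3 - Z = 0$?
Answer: $729$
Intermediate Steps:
$Z = 3$ ($Z = 3 - 0 = 3 + 0 = 3$)
$P = 27$ ($P = 3 \left(6 + 3\right) \left(-2 + 3\right) = 3 \cdot 9 \cdot 1 = 27 \cdot 1 = 27$)
$P^{2} = 27^{2} = 729$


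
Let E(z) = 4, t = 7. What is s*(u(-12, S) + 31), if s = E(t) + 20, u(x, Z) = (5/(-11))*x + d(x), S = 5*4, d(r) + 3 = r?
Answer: 5664/11 ≈ 514.91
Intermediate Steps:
d(r) = -3 + r
S = 20
u(x, Z) = -3 + 6*x/11 (u(x, Z) = (5/(-11))*x + (-3 + x) = (5*(-1/11))*x + (-3 + x) = -5*x/11 + (-3 + x) = -3 + 6*x/11)
s = 24 (s = 4 + 20 = 24)
s*(u(-12, S) + 31) = 24*((-3 + (6/11)*(-12)) + 31) = 24*((-3 - 72/11) + 31) = 24*(-105/11 + 31) = 24*(236/11) = 5664/11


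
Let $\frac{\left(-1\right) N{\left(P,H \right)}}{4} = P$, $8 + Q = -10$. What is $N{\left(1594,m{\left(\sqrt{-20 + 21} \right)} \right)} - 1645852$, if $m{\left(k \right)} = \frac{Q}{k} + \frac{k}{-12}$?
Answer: $-1652228$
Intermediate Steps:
$Q = -18$ ($Q = -8 - 10 = -18$)
$m{\left(k \right)} = - \frac{18}{k} - \frac{k}{12}$ ($m{\left(k \right)} = - \frac{18}{k} + \frac{k}{-12} = - \frac{18}{k} + k \left(- \frac{1}{12}\right) = - \frac{18}{k} - \frac{k}{12}$)
$N{\left(P,H \right)} = - 4 P$
$N{\left(1594,m{\left(\sqrt{-20 + 21} \right)} \right)} - 1645852 = \left(-4\right) 1594 - 1645852 = -6376 - 1645852 = -1652228$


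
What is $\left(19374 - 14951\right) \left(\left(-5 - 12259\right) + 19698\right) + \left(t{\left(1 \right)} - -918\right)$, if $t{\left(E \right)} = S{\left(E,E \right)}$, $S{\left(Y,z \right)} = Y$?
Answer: $32881501$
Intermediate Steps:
$t{\left(E \right)} = E$
$\left(19374 - 14951\right) \left(\left(-5 - 12259\right) + 19698\right) + \left(t{\left(1 \right)} - -918\right) = \left(19374 - 14951\right) \left(\left(-5 - 12259\right) + 19698\right) + \left(1 - -918\right) = 4423 \left(\left(-5 - 12259\right) + 19698\right) + \left(1 + 918\right) = 4423 \left(-12264 + 19698\right) + 919 = 4423 \cdot 7434 + 919 = 32880582 + 919 = 32881501$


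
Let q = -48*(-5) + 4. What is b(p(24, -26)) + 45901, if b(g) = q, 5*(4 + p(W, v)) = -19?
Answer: 46145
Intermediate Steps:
q = 244 (q = -12*(-20) + 4 = 240 + 4 = 244)
p(W, v) = -39/5 (p(W, v) = -4 + (⅕)*(-19) = -4 - 19/5 = -39/5)
b(g) = 244
b(p(24, -26)) + 45901 = 244 + 45901 = 46145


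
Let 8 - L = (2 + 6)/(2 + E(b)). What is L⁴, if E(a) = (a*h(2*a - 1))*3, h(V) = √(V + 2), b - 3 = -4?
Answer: 33538048/28561 - 60555264*I/28561 ≈ 1174.3 - 2120.2*I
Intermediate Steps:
b = -1 (b = 3 - 4 = -1)
h(V) = √(2 + V)
E(a) = 3*a*√(1 + 2*a) (E(a) = (a*√(2 + (2*a - 1)))*3 = (a*√(2 + (-1 + 2*a)))*3 = (a*√(1 + 2*a))*3 = 3*a*√(1 + 2*a))
L = 8 - 8*(2 + 3*I)/13 (L = 8 - (2 + 6)/(2 + 3*(-1)*√(1 + 2*(-1))) = 8 - 8/(2 + 3*(-1)*√(1 - 2)) = 8 - 8/(2 + 3*(-1)*√(-1)) = 8 - 8/(2 + 3*(-1)*I) = 8 - 8/(2 - 3*I) = 8 - 8*(2 + 3*I)/13 ≈ 6.7692 - 1.8462*I)
L⁴ = (88/13 - 24*I/13)⁴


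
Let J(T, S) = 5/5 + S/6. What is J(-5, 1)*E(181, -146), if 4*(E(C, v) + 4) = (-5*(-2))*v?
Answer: -861/2 ≈ -430.50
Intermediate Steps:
J(T, S) = 1 + S/6 (J(T, S) = 5*(1/5) + S*(1/6) = 1 + S/6)
E(C, v) = -4 + 5*v/2 (E(C, v) = -4 + ((-5*(-2))*v)/4 = -4 + (10*v)/4 = -4 + 5*v/2)
J(-5, 1)*E(181, -146) = (1 + (1/6)*1)*(-4 + (5/2)*(-146)) = (1 + 1/6)*(-4 - 365) = (7/6)*(-369) = -861/2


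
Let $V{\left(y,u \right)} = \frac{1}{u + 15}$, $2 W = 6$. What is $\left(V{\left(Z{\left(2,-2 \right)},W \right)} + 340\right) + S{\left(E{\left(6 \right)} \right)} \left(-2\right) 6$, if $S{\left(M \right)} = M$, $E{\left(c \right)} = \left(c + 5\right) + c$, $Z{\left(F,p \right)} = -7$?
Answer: $\frac{2449}{18} \approx 136.06$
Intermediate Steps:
$W = 3$ ($W = \frac{1}{2} \cdot 6 = 3$)
$V{\left(y,u \right)} = \frac{1}{15 + u}$
$E{\left(c \right)} = 5 + 2 c$ ($E{\left(c \right)} = \left(5 + c\right) + c = 5 + 2 c$)
$\left(V{\left(Z{\left(2,-2 \right)},W \right)} + 340\right) + S{\left(E{\left(6 \right)} \right)} \left(-2\right) 6 = \left(\frac{1}{15 + 3} + 340\right) + \left(5 + 2 \cdot 6\right) \left(-2\right) 6 = \left(\frac{1}{18} + 340\right) + \left(5 + 12\right) \left(-2\right) 6 = \left(\frac{1}{18} + 340\right) + 17 \left(-2\right) 6 = \frac{6121}{18} - 204 = \frac{2449}{18}$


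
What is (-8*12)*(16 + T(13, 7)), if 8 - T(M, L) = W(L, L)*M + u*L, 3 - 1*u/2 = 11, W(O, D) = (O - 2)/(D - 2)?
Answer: -11808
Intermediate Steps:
W(O, D) = (-2 + O)/(-2 + D)
u = -16 (u = 6 - 2*11 = 6 - 22 = -16)
T(M, L) = 8 - M + 16*L (T(M, L) = 8 - (((-2 + L)/(-2 + L))*M - 16*L) = 8 - (1*M - 16*L) = 8 - (M - 16*L) = 8 + (-M + 16*L) = 8 - M + 16*L)
(-8*12)*(16 + T(13, 7)) = (-8*12)*(16 + (8 - 1*13 + 16*7)) = -96*(16 + (8 - 13 + 112)) = -96*(16 + 107) = -96*123 = -11808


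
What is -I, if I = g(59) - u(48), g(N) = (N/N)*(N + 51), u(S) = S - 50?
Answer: -112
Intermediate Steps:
u(S) = -50 + S
g(N) = 51 + N (g(N) = 1*(51 + N) = 51 + N)
I = 112 (I = (51 + 59) - (-50 + 48) = 110 - 1*(-2) = 110 + 2 = 112)
-I = -1*112 = -112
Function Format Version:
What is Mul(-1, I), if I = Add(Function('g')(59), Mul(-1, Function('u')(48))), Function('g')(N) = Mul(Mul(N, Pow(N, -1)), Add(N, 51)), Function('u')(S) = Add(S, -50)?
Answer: -112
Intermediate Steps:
Function('u')(S) = Add(-50, S)
Function('g')(N) = Add(51, N) (Function('g')(N) = Mul(1, Add(51, N)) = Add(51, N))
I = 112 (I = Add(Add(51, 59), Mul(-1, Add(-50, 48))) = Add(110, Mul(-1, -2)) = Add(110, 2) = 112)
Mul(-1, I) = Mul(-1, 112) = -112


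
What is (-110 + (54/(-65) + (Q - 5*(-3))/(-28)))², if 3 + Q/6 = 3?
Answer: 41082019969/3312400 ≈ 12403.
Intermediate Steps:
Q = 0 (Q = -18 + 6*3 = -18 + 18 = 0)
(-110 + (54/(-65) + (Q - 5*(-3))/(-28)))² = (-110 + (54/(-65) + (0 - 5*(-3))/(-28)))² = (-110 + (54*(-1/65) + (0 + 15)*(-1/28)))² = (-110 + (-54/65 + 15*(-1/28)))² = (-110 + (-54/65 - 15/28))² = (-110 - 2487/1820)² = (-202687/1820)² = 41082019969/3312400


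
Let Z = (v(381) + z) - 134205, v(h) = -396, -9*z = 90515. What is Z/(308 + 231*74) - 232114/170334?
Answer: -796651707/82337563 ≈ -9.6754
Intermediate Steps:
z = -90515/9 (z = -⅑*90515 = -90515/9 ≈ -10057.)
Z = -1301924/9 (Z = (-396 - 90515/9) - 134205 = -94079/9 - 134205 = -1301924/9 ≈ -1.4466e+5)
Z/(308 + 231*74) - 232114/170334 = -1301924/(9*(308 + 231*74)) - 232114/170334 = -1301924/(9*(308 + 17094)) - 232114*1/170334 = -1301924/9/17402 - 116057/85167 = -1301924/9*1/17402 - 116057/85167 = -650962/78309 - 116057/85167 = -796651707/82337563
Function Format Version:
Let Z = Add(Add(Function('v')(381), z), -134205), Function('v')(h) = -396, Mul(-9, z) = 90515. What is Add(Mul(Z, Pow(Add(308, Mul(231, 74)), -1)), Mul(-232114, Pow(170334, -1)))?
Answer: Rational(-796651707, 82337563) ≈ -9.6754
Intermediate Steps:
z = Rational(-90515, 9) (z = Mul(Rational(-1, 9), 90515) = Rational(-90515, 9) ≈ -10057.)
Z = Rational(-1301924, 9) (Z = Add(Add(-396, Rational(-90515, 9)), -134205) = Add(Rational(-94079, 9), -134205) = Rational(-1301924, 9) ≈ -1.4466e+5)
Add(Mul(Z, Pow(Add(308, Mul(231, 74)), -1)), Mul(-232114, Pow(170334, -1))) = Add(Mul(Rational(-1301924, 9), Pow(Add(308, Mul(231, 74)), -1)), Mul(-232114, Pow(170334, -1))) = Add(Mul(Rational(-1301924, 9), Pow(Add(308, 17094), -1)), Mul(-232114, Rational(1, 170334))) = Add(Mul(Rational(-1301924, 9), Pow(17402, -1)), Rational(-116057, 85167)) = Add(Mul(Rational(-1301924, 9), Rational(1, 17402)), Rational(-116057, 85167)) = Add(Rational(-650962, 78309), Rational(-116057, 85167)) = Rational(-796651707, 82337563)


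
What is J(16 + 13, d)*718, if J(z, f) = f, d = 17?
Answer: 12206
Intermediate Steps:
J(16 + 13, d)*718 = 17*718 = 12206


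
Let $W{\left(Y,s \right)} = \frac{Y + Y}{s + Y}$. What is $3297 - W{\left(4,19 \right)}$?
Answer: $\frac{75823}{23} \approx 3296.7$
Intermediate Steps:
$W{\left(Y,s \right)} = \frac{2 Y}{Y + s}$
$3297 - W{\left(4,19 \right)} = 3297 - 2 \cdot 4 \frac{1}{4 + 19} = 3297 - 2 \cdot 4 \cdot \frac{1}{23} = 3297 - \frac{8}{23} = \frac{75823}{23}$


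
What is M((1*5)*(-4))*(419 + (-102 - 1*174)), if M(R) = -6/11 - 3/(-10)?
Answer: -351/10 ≈ -35.100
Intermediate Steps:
M(R) = -27/110 (M(R) = -6*1/11 - 3*(-⅒) = -6/11 + 3/10 = -27/110)
M((1*5)*(-4))*(419 + (-102 - 1*174)) = -27*(419 + (-102 - 1*174))/110 = -27*(419 + (-102 - 174))/110 = -27*(419 - 276)/110 = -27/110*143 = -351/10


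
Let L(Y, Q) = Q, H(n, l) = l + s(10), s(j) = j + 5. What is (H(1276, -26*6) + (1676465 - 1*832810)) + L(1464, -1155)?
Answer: 842359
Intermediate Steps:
s(j) = 5 + j
H(n, l) = 15 + l (H(n, l) = l + (5 + 10) = l + 15 = 15 + l)
(H(1276, -26*6) + (1676465 - 1*832810)) + L(1464, -1155) = ((15 - 26*6) + (1676465 - 1*832810)) - 1155 = ((15 - 156) + (1676465 - 832810)) - 1155 = (-141 + 843655) - 1155 = 843514 - 1155 = 842359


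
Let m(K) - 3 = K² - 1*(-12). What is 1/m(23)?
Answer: 1/544 ≈ 0.0018382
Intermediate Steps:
m(K) = 15 + K² (m(K) = 3 + (K² - 1*(-12)) = 3 + (K² + 12) = 3 + (12 + K²) = 15 + K²)
1/m(23) = 1/(15 + 23²) = 1/(15 + 529) = 1/544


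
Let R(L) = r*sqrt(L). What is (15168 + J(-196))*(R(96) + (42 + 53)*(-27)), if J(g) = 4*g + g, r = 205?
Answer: -36392220 + 11634160*sqrt(6) ≈ -7.8945e+6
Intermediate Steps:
R(L) = 205*sqrt(L)
J(g) = 5*g
(15168 + J(-196))*(R(96) + (42 + 53)*(-27)) = (15168 + 5*(-196))*(205*sqrt(96) + (42 + 53)*(-27)) = (15168 - 980)*(205*(4*sqrt(6)) + 95*(-27)) = 14188*(820*sqrt(6) - 2565) = 14188*(-2565 + 820*sqrt(6)) = -36392220 + 11634160*sqrt(6)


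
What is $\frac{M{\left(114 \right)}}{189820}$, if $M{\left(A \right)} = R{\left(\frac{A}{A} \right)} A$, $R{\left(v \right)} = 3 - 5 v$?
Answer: $- \frac{57}{47455} \approx -0.0012011$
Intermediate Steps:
$M{\left(A \right)} = - 2 A$ ($M{\left(A \right)} = \left(3 - 5 \frac{A}{A}\right) A = \left(3 - 5\right) A = - 2 A$)
$\frac{M{\left(114 \right)}}{189820} = \frac{\left(-2\right) 114}{189820} = \left(-228\right) \frac{1}{189820} = - \frac{57}{47455}$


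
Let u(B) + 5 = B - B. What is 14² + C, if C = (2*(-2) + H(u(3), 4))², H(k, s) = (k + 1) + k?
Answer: 365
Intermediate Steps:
u(B) = -5 (u(B) = -5 + (B - B) = -5 + 0 = -5)
H(k, s) = 1 + 2*k (H(k, s) = (1 + k) + k = 1 + 2*k)
C = 169 (C = (2*(-2) + (1 + 2*(-5)))² = (-4 + (1 - 10))² = (-4 - 9)² = (-13)² = 169)
14² + C = 14² + 169 = 196 + 169 = 365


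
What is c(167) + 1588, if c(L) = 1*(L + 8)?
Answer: 1763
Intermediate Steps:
c(L) = 8 + L (c(L) = 1*(8 + L) = 8 + L)
c(167) + 1588 = (8 + 167) + 1588 = 175 + 1588 = 1763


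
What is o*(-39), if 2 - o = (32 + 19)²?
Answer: 101361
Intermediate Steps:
o = -2599 (o = 2 - (32 + 19)² = 2 - 1*51² = 2 - 1*2601 = 2 - 2601 = -2599)
o*(-39) = -2599*(-39) = 101361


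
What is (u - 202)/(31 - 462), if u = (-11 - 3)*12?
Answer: 370/431 ≈ 0.85847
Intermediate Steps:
u = -168 (u = -14*12 = -168)
(u - 202)/(31 - 462) = (-168 - 202)/(31 - 462) = -370/(-431) = -370*(-1/431) = 370/431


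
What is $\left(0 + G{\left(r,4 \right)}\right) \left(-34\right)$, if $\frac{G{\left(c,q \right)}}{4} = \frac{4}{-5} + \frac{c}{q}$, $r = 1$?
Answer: $\frac{374}{5} \approx 74.8$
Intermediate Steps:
$G{\left(c,q \right)} = - \frac{16}{5} + \frac{4 c}{q}$ ($G{\left(c,q \right)} = 4 \left(\frac{4}{-5} + \frac{c}{q}\right) = 4 \left(4 \left(- \frac{1}{5}\right) + \frac{c}{q}\right) = 4 \left(- \frac{4}{5} + \frac{c}{q}\right) = - \frac{16}{5} + \frac{4 c}{q}$)
$\left(0 + G{\left(r,4 \right)}\right) \left(-34\right) = \left(0 - \left(\frac{16}{5} - \frac{4}{4}\right)\right) \left(-34\right) = \left(0 - \left(\frac{16}{5} - 1\right)\right) \left(-34\right) = \left(0 + \left(- \frac{16}{5} + 1\right)\right) \left(-34\right) = \left(0 - \frac{11}{5}\right) \left(-34\right) = \left(- \frac{11}{5}\right) \left(-34\right) = \frac{374}{5}$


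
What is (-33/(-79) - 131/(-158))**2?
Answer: 38809/24964 ≈ 1.5546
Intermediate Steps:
(-33/(-79) - 131/(-158))**2 = (-33*(-1/79) - 131*(-1/158))**2 = (33/79 + 131/158)**2 = (197/158)**2 = 38809/24964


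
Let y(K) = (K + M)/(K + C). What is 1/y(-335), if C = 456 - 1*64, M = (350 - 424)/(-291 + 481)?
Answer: -5415/31862 ≈ -0.16995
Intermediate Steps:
M = -37/95 (M = -74/190 = -74*1/190 = -37/95 ≈ -0.38947)
C = 392 (C = 456 - 64 = 392)
y(K) = (-37/95 + K)/(392 + K) (y(K) = (K - 37/95)/(K + 392) = (-37/95 + K)/(392 + K))
1/y(-335) = 1/((-37/95 - 335)/(392 - 335)) = 1/(-31862/95/57) = 1/((1/57)*(-31862/95)) = 1/(-31862/5415) = -5415/31862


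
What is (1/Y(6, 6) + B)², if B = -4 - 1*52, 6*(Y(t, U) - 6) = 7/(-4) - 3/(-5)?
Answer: 1514143744/485809 ≈ 3116.7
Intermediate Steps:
Y(t, U) = 697/120 (Y(t, U) = 6 + (7/(-4) - 3/(-5))/6 = 6 + (7*(-¼) - 3*(-⅕))/6 = 6 + (-7/4 + ⅗)/6 = 6 + (⅙)*(-23/20) = 6 - 23/120 = 697/120)
B = -56 (B = -4 - 52 = -56)
(1/Y(6, 6) + B)² = (1/(697/120) - 56)² = (120/697 - 56)² = (-38912/697)² = 1514143744/485809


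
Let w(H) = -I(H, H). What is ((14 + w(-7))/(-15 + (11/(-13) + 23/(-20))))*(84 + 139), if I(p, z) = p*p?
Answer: 2029300/4419 ≈ 459.22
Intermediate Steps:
I(p, z) = p²
w(H) = -H²
((14 + w(-7))/(-15 + (11/(-13) + 23/(-20))))*(84 + 139) = ((14 - 1*(-7)²)/(-15 + (11/(-13) + 23/(-20))))*(84 + 139) = ((14 - 1*49)/(-15 + (11*(-1/13) + 23*(-1/20))))*223 = ((14 - 49)/(-15 + (-11/13 - 23/20)))*223 = -35/(-15 - 519/260)*223 = -35/(-4419/260)*223 = -35*(-260/4419)*223 = (9100/4419)*223 = 2029300/4419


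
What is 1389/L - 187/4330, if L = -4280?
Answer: -681473/1853240 ≈ -0.36772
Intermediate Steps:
1389/L - 187/4330 = 1389/(-4280) - 187/4330 = 1389*(-1/4280) - 187*1/4330 = -1389/4280 - 187/4330 = -681473/1853240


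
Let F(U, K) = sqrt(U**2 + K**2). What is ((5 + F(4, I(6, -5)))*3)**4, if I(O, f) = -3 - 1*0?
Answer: 810000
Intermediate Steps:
I(O, f) = -3 (I(O, f) = -3 + 0 = -3)
F(U, K) = sqrt(K**2 + U**2)
((5 + F(4, I(6, -5)))*3)**4 = ((5 + sqrt((-3)**2 + 4**2))*3)**4 = ((5 + sqrt(9 + 16))*3)**4 = ((5 + sqrt(25))*3)**4 = ((5 + 5)*3)**4 = (10*3)**4 = 30**4 = 810000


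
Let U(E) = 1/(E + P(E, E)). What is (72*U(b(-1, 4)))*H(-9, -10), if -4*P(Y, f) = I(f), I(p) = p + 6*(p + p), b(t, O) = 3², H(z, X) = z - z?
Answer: 0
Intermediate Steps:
H(z, X) = 0
b(t, O) = 9
I(p) = 13*p (I(p) = p + 6*(2*p) = p + 12*p = 13*p)
P(Y, f) = -13*f/4
U(E) = -4/(9*E) (U(E) = 1/(E - 13*E/4) = 1/(-9*E/4) = -4/(9*E))
(72*U(b(-1, 4)))*H(-9, -10) = (72*(-4/9/9))*0 = (72*(-4/9*⅑))*0 = (72*(-4/81))*0 = -32/9*0 = 0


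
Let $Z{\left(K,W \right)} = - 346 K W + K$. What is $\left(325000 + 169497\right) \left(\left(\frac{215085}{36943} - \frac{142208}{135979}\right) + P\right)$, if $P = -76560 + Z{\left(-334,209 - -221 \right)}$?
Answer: $\frac{123249788062799854228321}{5023472197} \approx 2.4535 \cdot 10^{13}$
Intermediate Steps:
$Z{\left(K,W \right)} = K - 346 K W$ ($Z{\left(K,W \right)} = - 346 K W + K = K - 346 K W$)
$P = 49615626$ ($P = -76560 - 334 \left(1 - 346 \left(209 - -221\right)\right) = -76560 - 334 \left(1 - 346 \left(209 + 221\right)\right) = -76560 - 334 \left(1 - 148780\right) = -76560 - -49692186 = -76560 + 49692186 = 49615626$)
$\left(325000 + 169497\right) \left(\left(\frac{215085}{36943} - \frac{142208}{135979}\right) + P\right) = \left(325000 + 169497\right) \left(\left(\frac{215085}{36943} - \frac{142208}{135979}\right) + 49615626\right) = 494497 \left(\left(215085 \cdot \frac{1}{36943} - \frac{142208}{135979}\right) + 49615626\right) = 494497 \left(\left(\frac{215085}{36943} - \frac{142208}{135979}\right) + 49615626\right) = 494497 \left(\frac{23993453071}{5023472197} + 49615626\right) = 494497 \cdot \frac{249242741741203393}{5023472197} = \frac{123249788062799854228321}{5023472197}$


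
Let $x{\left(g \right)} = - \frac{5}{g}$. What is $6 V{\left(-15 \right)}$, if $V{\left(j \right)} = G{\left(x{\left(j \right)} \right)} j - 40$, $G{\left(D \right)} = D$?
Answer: $-270$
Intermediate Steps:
$V{\left(j \right)} = -45$ ($V{\left(j \right)} = - \frac{5}{j} j - 40 = -5 - 40 = -45$)
$6 V{\left(-15 \right)} = 6 \left(-45\right) = -270$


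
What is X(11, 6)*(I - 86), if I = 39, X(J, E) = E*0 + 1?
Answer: -47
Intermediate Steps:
X(J, E) = 1 (X(J, E) = 0 + 1 = 1)
X(11, 6)*(I - 86) = 1*(39 - 86) = 1*(-47) = -47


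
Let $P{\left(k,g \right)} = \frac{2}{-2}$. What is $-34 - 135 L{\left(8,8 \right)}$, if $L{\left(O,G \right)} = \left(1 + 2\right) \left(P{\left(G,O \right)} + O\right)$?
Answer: $-2869$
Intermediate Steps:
$P{\left(k,g \right)} = -1$ ($P{\left(k,g \right)} = 2 \left(- \frac{1}{2}\right) = -1$)
$L{\left(O,G \right)} = -3 + 3 O$ ($L{\left(O,G \right)} = \left(1 + 2\right) \left(-1 + O\right) = 3 \left(-1 + O\right) = -3 + 3 O$)
$-34 - 135 L{\left(8,8 \right)} = -34 - 135 \left(-3 + 3 \cdot 8\right) = -34 - 135 \left(-3 + 24\right) = -34 - 2835 = -2869$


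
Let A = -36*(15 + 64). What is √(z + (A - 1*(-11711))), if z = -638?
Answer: √8229 ≈ 90.714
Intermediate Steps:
A = -2844 (A = -36*79 = -2844)
√(z + (A - 1*(-11711))) = √(-638 + (-2844 - 1*(-11711))) = √(-638 + (-2844 + 11711)) = √(-638 + 8867) = √8229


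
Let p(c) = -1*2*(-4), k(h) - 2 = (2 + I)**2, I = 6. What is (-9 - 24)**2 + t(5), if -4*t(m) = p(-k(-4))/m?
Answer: 5443/5 ≈ 1088.6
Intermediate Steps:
k(h) = 66 (k(h) = 2 + (2 + 6)**2 = 2 + 8**2 = 2 + 64 = 66)
p(c) = 8 (p(c) = -2*(-4) = 8)
t(m) = -2/m
(-9 - 24)**2 + t(5) = (-9 - 24)**2 - 2/5 = (-33)**2 - 2*1/5 = 1089 - 2/5 = 5443/5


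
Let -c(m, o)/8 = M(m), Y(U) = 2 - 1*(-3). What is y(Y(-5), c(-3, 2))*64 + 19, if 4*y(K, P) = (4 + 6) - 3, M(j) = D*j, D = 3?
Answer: 131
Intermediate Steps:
M(j) = 3*j
Y(U) = 5 (Y(U) = 2 + 3 = 5)
c(m, o) = -24*m
y(K, P) = 7/4 (y(K, P) = ((4 + 6) - 3)/4 = (10 - 3)/4 = (¼)*7 = 7/4)
y(Y(-5), c(-3, 2))*64 + 19 = (7/4)*64 + 19 = 112 + 19 = 131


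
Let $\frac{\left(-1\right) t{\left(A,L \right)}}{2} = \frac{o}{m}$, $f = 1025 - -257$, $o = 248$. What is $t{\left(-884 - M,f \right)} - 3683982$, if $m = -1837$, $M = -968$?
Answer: $- \frac{6767474438}{1837} \approx -3.684 \cdot 10^{6}$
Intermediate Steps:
$f = 1282$ ($f = 1025 + 257 = 1282$)
$t{\left(A,L \right)} = \frac{496}{1837}$ ($t{\left(A,L \right)} = - 2 \frac{248}{-1837} = - 2 \cdot 248 \left(- \frac{1}{1837}\right) = \left(-2\right) \left(- \frac{248}{1837}\right) = \frac{496}{1837}$)
$t{\left(-884 - M,f \right)} - 3683982 = \frac{496}{1837} - 3683982 = - \frac{6767474438}{1837}$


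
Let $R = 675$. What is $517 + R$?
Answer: $1192$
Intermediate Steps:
$517 + R = 517 + 675 = 1192$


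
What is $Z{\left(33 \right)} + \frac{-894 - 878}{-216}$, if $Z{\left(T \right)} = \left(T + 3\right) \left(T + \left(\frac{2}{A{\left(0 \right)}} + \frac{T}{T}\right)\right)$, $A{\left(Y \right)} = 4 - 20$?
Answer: $\frac{33148}{27} \approx 1227.7$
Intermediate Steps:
$A{\left(Y \right)} = -16$ ($A{\left(Y \right)} = 4 - 20 = -16$)
$Z{\left(T \right)} = \left(3 + T\right) \left(\frac{7}{8} + T\right)$ ($Z{\left(T \right)} = \left(T + 3\right) \left(T + \left(\frac{2}{-16} + \frac{T}{T}\right)\right) = \left(3 + T\right) \left(T + \left(2 \left(- \frac{1}{16}\right) + 1\right)\right) = \left(3 + T\right) \left(T + \left(- \frac{1}{8} + 1\right)\right) = \left(3 + T\right) \left(T + \frac{7}{8}\right) = \left(3 + T\right) \left(\frac{7}{8} + T\right)$)
$Z{\left(33 \right)} + \frac{-894 - 878}{-216} = \left(\frac{21}{8} + 33^{2} + \frac{31}{8} \cdot 33\right) + \frac{-894 - 878}{-216} = \left(\frac{21}{8} + 1089 + \frac{1023}{8}\right) + \left(-894 + \left(-1070 + 192\right)\right) \left(- \frac{1}{216}\right) = \frac{2439}{2} + \left(-894 - 878\right) \left(- \frac{1}{216}\right) = \frac{2439}{2} - - \frac{443}{54} = \frac{2439}{2} + \frac{443}{54} = \frac{33148}{27}$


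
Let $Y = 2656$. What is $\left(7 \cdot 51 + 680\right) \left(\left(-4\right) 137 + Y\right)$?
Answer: $2185996$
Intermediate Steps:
$\left(7 \cdot 51 + 680\right) \left(\left(-4\right) 137 + Y\right) = \left(7 \cdot 51 + 680\right) \left(\left(-4\right) 137 + 2656\right) = \left(357 + 680\right) \left(-548 + 2656\right) = 1037 \cdot 2108 = 2185996$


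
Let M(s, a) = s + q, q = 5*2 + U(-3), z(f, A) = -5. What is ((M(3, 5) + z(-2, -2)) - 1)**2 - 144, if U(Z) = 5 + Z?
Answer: -63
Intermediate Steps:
q = 12 (q = 5*2 + (5 - 3) = 10 + 2 = 12)
M(s, a) = 12 + s (M(s, a) = s + 12 = 12 + s)
((M(3, 5) + z(-2, -2)) - 1)**2 - 144 = (((12 + 3) - 5) - 1)**2 - 144 = ((15 - 5) - 1)**2 - 144 = (10 - 1)**2 - 144 = 9**2 - 144 = 81 - 144 = -63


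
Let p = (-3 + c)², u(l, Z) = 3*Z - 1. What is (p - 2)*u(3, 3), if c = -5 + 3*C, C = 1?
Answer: 184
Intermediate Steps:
u(l, Z) = -1 + 3*Z
c = -2 (c = -5 + 3*1 = -5 + 3 = -2)
p = 25 (p = (-3 - 2)² = (-5)² = 25)
(p - 2)*u(3, 3) = (25 - 2)*(-1 + 3*3) = 23*(-1 + 9) = 23*8 = 184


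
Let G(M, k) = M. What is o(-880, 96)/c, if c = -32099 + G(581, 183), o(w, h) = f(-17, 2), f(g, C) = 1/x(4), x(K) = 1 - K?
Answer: 1/94554 ≈ 1.0576e-5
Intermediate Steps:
f(g, C) = -1/3 (f(g, C) = 1/(1 - 1*4) = 1/(1 - 4) = 1/(-3) = -1/3)
o(w, h) = -1/3
c = -31518 (c = -32099 + 581 = -31518)
o(-880, 96)/c = -1/3/(-31518) = -1/3*(-1/31518) = 1/94554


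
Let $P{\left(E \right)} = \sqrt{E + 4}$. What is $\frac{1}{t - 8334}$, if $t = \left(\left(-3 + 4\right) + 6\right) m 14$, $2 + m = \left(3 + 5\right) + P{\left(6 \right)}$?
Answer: $- \frac{3873}{29952238} - \frac{49 \sqrt{10}}{29952238} \approx -0.00013448$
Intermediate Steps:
$P{\left(E \right)} = \sqrt{4 + E}$
$m = 6 + \sqrt{10}$ ($m = -2 + \left(\left(3 + 5\right) + \sqrt{4 + 6}\right) = -2 + \left(8 + \sqrt{10}\right) = 6 + \sqrt{10} \approx 9.1623$)
$t = 588 + 98 \sqrt{10}$ ($t = \left(\left(-3 + 4\right) + 6\right) \left(6 + \sqrt{10}\right) 14 = \left(1 + 6\right) \left(6 + \sqrt{10}\right) 14 = 7 \left(6 + \sqrt{10}\right) 14 = \left(42 + 7 \sqrt{10}\right) 14 = 588 + 98 \sqrt{10} \approx 897.9$)
$\frac{1}{t - 8334} = \frac{1}{\left(588 + 98 \sqrt{10}\right) - 8334} = \frac{1}{-7746 + 98 \sqrt{10}}$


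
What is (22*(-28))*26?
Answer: -16016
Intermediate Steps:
(22*(-28))*26 = -616*26 = -16016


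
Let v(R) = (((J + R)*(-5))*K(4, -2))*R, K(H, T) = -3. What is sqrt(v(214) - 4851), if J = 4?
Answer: sqrt(694929) ≈ 833.62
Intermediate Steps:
v(R) = R*(60 + 15*R) (v(R) = (((4 + R)*(-5))*(-3))*R = ((-20 - 5*R)*(-3))*R = (60 + 15*R)*R = R*(60 + 15*R))
sqrt(v(214) - 4851) = sqrt(15*214*(4 + 214) - 4851) = sqrt(15*214*218 - 4851) = sqrt(699780 - 4851) = sqrt(694929)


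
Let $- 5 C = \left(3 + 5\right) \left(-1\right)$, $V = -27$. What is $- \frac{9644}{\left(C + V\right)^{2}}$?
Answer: $- \frac{241100}{16129} \approx -14.948$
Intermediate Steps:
$C = \frac{8}{5}$ ($C = - \frac{\left(3 + 5\right) \left(-1\right)}{5} = - \frac{8 \left(-1\right)}{5} = \left(- \frac{1}{5}\right) \left(-8\right) = \frac{8}{5} \approx 1.6$)
$- \frac{9644}{\left(C + V\right)^{2}} = - \frac{9644}{\left(\frac{8}{5} - 27\right)^{2}} = - \frac{9644}{\left(- \frac{127}{5}\right)^{2}} = - \frac{9644}{\frac{16129}{25}} = \left(-9644\right) \frac{25}{16129} = - \frac{241100}{16129}$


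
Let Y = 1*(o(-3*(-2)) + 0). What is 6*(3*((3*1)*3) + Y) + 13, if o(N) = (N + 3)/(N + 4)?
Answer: 902/5 ≈ 180.40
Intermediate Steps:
o(N) = (3 + N)/(4 + N)
Y = 9/10 (Y = 1*((3 - 3*(-2))/(4 - 3*(-2)) + 0) = 1*((3 + 6)/(4 + 6) + 0) = 1*(9/10 + 0) = 1*(9/10) = 9/10 ≈ 0.90000)
6*(3*((3*1)*3) + Y) + 13 = 6*(3*((3*1)*3) + 9/10) + 13 = 6*(3*(3*3) + 9/10) + 13 = 6*(3*9 + 9/10) + 13 = 6*(27 + 9/10) + 13 = 6*(279/10) + 13 = 837/5 + 13 = 902/5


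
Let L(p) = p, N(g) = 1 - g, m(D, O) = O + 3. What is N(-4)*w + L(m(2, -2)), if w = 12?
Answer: 61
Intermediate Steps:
m(D, O) = 3 + O
N(-4)*w + L(m(2, -2)) = (1 - 1*(-4))*12 + (3 - 2) = (1 + 4)*12 + 1 = 5*12 + 1 = 60 + 1 = 61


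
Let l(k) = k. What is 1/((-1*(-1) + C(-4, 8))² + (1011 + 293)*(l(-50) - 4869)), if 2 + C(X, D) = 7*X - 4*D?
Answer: -1/6410655 ≈ -1.5599e-7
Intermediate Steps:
C(X, D) = -2 - 4*D + 7*X (C(X, D) = -2 + (7*X - 4*D) = -2 + (-4*D + 7*X) = -2 - 4*D + 7*X)
1/((-1*(-1) + C(-4, 8))² + (1011 + 293)*(l(-50) - 4869)) = 1/((-1*(-1) + (-2 - 4*8 + 7*(-4)))² + (1011 + 293)*(-50 - 4869)) = 1/((1 + (-2 - 32 - 28))² + 1304*(-4919)) = 1/((1 - 62)² - 6414376) = 1/((-61)² - 6414376) = 1/(3721 - 6414376) = 1/(-6410655) = -1/6410655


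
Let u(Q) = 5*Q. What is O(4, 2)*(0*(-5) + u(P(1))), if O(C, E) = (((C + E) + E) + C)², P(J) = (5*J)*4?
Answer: 14400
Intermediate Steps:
P(J) = 20*J
O(C, E) = (2*C + 2*E)² (O(C, E) = ((C + 2*E) + C)² = (2*C + 2*E)²)
O(4, 2)*(0*(-5) + u(P(1))) = (4*(4 + 2)²)*(0*(-5) + 5*(20*1)) = (4*6²)*(0 + 5*20) = (4*36)*(0 + 100) = 144*100 = 14400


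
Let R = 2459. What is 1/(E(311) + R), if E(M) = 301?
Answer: 1/2760 ≈ 0.00036232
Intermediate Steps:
1/(E(311) + R) = 1/(301 + 2459) = 1/2760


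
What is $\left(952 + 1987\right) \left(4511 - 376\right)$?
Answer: $12152765$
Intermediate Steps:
$\left(952 + 1987\right) \left(4511 - 376\right) = 2939 \cdot 4135 = 12152765$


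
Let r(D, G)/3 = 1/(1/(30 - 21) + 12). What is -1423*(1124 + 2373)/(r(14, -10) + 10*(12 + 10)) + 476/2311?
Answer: -1253496185337/55480177 ≈ -22594.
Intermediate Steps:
r(D, G) = 27/109 (r(D, G) = 3/(1/(30 - 21) + 12) = 3/(1/9 + 12) = 3/(⅑ + 12) = 3/(109/9) = 3*(9/109) = 27/109)
-1423*(1124 + 2373)/(r(14, -10) + 10*(12 + 10)) + 476/2311 = -1423*(1124 + 2373)/(27/109 + 10*(12 + 10)) + 476/2311 = -1423*3497/(27/109 + 10*22) + 476*(1/2311) = -1423*3497/(27/109 + 220) + 476/2311 = -1423/((24007/109)*(1/3497)) + 476/2311 = -1423/24007/381173 + 476/2311 = -1423*381173/24007 + 476/2311 = -542409179/24007 + 476/2311 = -1253496185337/55480177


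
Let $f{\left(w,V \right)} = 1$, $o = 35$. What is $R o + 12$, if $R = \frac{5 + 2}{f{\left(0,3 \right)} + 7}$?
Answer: $\frac{341}{8} \approx 42.625$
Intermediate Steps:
$R = \frac{7}{8}$ ($R = \frac{5 + 2}{1 + 7} = \frac{7}{8} \approx 0.875$)
$R o + 12 = \frac{7}{8} \cdot 35 + 12 = \frac{245}{8} + 12 = \frac{341}{8}$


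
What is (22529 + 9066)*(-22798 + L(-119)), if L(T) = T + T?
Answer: -727822420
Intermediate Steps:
L(T) = 2*T
(22529 + 9066)*(-22798 + L(-119)) = (22529 + 9066)*(-22798 + 2*(-119)) = 31595*(-22798 - 238) = 31595*(-23036) = -727822420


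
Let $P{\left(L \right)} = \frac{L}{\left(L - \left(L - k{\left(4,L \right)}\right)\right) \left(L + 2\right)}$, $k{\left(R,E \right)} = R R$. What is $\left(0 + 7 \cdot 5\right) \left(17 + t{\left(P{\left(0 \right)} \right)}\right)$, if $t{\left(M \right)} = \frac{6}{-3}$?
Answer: $525$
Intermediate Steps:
$k{\left(R,E \right)} = R^{2}$
$P{\left(L \right)} = \frac{L}{32 + 16 L}$ ($P{\left(L \right)} = \frac{L}{\left(L - \left(-16 + L\right)\right) \left(L + 2\right)} = \frac{L}{\left(L - \left(-16 + L\right)\right) \left(2 + L\right)} = \frac{L}{16 \left(2 + L\right)} = \frac{L}{32 + 16 L}$)
$t{\left(M \right)} = -2$ ($t{\left(M \right)} = 6 \left(- \frac{1}{3}\right) = -2$)
$\left(0 + 7 \cdot 5\right) \left(17 + t{\left(P{\left(0 \right)} \right)}\right) = \left(0 + 7 \cdot 5\right) \left(17 - 2\right) = \left(0 + 35\right) 15 = 35 \cdot 15 = 525$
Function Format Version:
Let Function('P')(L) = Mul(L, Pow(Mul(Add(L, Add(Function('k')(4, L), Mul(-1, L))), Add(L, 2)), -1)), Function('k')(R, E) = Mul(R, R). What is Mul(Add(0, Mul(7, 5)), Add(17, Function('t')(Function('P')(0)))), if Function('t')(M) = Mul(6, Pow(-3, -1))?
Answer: 525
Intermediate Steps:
Function('k')(R, E) = Pow(R, 2)
Function('P')(L) = Mul(L, Pow(Add(32, Mul(16, L)), -1)) (Function('P')(L) = Mul(L, Pow(Mul(Add(L, Add(Pow(4, 2), Mul(-1, L))), Add(L, 2)), -1)) = Mul(L, Pow(Mul(Add(L, Add(16, Mul(-1, L))), Add(2, L)), -1)) = Mul(L, Pow(Mul(16, Add(2, L)), -1)) = Mul(L, Pow(Add(32, Mul(16, L)), -1)))
Function('t')(M) = -2 (Function('t')(M) = Mul(6, Rational(-1, 3)) = -2)
Mul(Add(0, Mul(7, 5)), Add(17, Function('t')(Function('P')(0)))) = Mul(Add(0, Mul(7, 5)), Add(17, -2)) = Mul(Add(0, 35), 15) = Mul(35, 15) = 525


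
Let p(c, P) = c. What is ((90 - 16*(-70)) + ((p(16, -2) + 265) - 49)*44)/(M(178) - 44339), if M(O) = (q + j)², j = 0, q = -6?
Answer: -11418/44303 ≈ -0.25773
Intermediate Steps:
M(O) = 36 (M(O) = (-6 + 0)² = (-6)² = 36)
((90 - 16*(-70)) + ((p(16, -2) + 265) - 49)*44)/(M(178) - 44339) = ((90 - 16*(-70)) + ((16 + 265) - 49)*44)/(36 - 44339) = ((90 + 1120) + (281 - 49)*44)/(-44303) = (1210 + 232*44)*(-1/44303) = (1210 + 10208)*(-1/44303) = 11418*(-1/44303) = -11418/44303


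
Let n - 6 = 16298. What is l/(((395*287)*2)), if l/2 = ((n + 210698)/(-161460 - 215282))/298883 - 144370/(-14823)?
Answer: 8128157748116087/94608543818934926235 ≈ 8.5914e-5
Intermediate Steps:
n = 16304 (n = 6 + 16298 = 16304)
l = 16256315496232174/834548086437039 (l = 2*(((16304 + 210698)/(-161460 - 215282))/298883 - 144370/(-14823)) = 2*((227002/(-376742))*(1/298883) - 144370*(-1/14823)) = 2*((227002*(-1/376742))*(1/298883) + 144370/14823) = 2*(-113501/188371*1/298883 + 144370/14823) = 2*(-113501/56300889593 + 144370/14823) = 2*(8128157748116087/834548086437039) = 16256315496232174/834548086437039 ≈ 19.479)
l/(((395*287)*2)) = 16256315496232174/(834548086437039*(((395*287)*2))) = 16256315496232174/(834548086437039*((113365*2))) = (16256315496232174/834548086437039)/226730 = (16256315496232174/834548086437039)*(1/226730) = 8128157748116087/94608543818934926235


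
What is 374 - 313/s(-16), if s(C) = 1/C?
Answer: 5382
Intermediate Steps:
374 - 313/s(-16) = 374 - 313/(1/(-16)) = 374 - 313/(-1/16) = 374 - 313*(-16) = 374 + 5008 = 5382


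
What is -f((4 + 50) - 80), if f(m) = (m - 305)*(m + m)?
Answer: -17212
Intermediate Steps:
f(m) = 2*m*(-305 + m) (f(m) = (-305 + m)*(2*m) = 2*m*(-305 + m))
-f((4 + 50) - 80) = -2*((4 + 50) - 80)*(-305 + ((4 + 50) - 80)) = -2*(54 - 80)*(-305 + (54 - 80)) = -2*(-26)*(-305 - 26) = -2*(-26)*(-331) = -1*17212 = -17212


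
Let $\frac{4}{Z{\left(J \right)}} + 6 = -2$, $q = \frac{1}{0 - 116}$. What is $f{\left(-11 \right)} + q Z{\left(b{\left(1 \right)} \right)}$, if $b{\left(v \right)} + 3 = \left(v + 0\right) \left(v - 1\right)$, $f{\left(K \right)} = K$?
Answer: $- \frac{2551}{232} \approx -10.996$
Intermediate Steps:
$q = - \frac{1}{116}$ ($q = \frac{1}{-116} = - \frac{1}{116} \approx -0.0086207$)
$b{\left(v \right)} = -3 + v \left(-1 + v\right)$ ($b{\left(v \right)} = -3 + \left(v + 0\right) \left(v - 1\right) = -3 + v \left(-1 + v\right)$)
$Z{\left(J \right)} = - \frac{1}{2}$ ($Z{\left(J \right)} = \frac{4}{-6 - 2} = \frac{4}{-8} = 4 \left(- \frac{1}{8}\right) = - \frac{1}{2}$)
$f{\left(-11 \right)} + q Z{\left(b{\left(1 \right)} \right)} = -11 - - \frac{1}{232} = -11 + \frac{1}{232} = - \frac{2551}{232}$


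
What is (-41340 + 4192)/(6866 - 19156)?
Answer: 18574/6145 ≈ 3.0226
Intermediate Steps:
(-41340 + 4192)/(6866 - 19156) = -37148/(-12290) = -37148*(-1/12290) = 18574/6145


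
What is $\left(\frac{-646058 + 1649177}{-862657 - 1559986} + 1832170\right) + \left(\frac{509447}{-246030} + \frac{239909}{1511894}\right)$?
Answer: $\frac{412766132810246893950964}{225288404919901815} \approx 1.8322 \cdot 10^{6}$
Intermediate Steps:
$\left(\frac{-646058 + 1649177}{-862657 - 1559986} + 1832170\right) + \left(\frac{509447}{-246030} + \frac{239909}{1511894}\right) = \left(\frac{1003119}{-2422643} + 1832170\right) + \left(509447 \left(- \frac{1}{246030}\right) + 239909 \cdot \frac{1}{1511894}\right) = \left(1003119 \left(- \frac{1}{2422643}\right) + 1832170\right) + \left(- \frac{509447}{246030} + \frac{239909}{1511894}\right) = \left(- \frac{1003119}{2422643} + 1832170\right) - \frac{177801262837}{92992820205} = \frac{4438692822191}{2422643} - \frac{177801262837}{92992820205} = \frac{412766132810246893950964}{225288404919901815}$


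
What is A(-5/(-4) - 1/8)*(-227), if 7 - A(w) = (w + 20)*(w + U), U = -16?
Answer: -4666893/64 ≈ -72920.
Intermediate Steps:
A(w) = 7 - (-16 + w)*(20 + w) (A(w) = 7 - (w + 20)*(w - 16) = 7 - (20 + w)*(-16 + w) = 7 - (-16 + w)*(20 + w))
A(-5/(-4) - 1/8)*(-227) = (327 - (-5/(-4) - 1/8)² - 4*(-5/(-4) - 1/8))*(-227) = (327 - (-5*(-¼) - 1*⅛)² - 4*(-5*(-¼) - 1*⅛))*(-227) = (327 - (5/4 - ⅛)² - 4*(5/4 - ⅛))*(-227) = (327 - (9/8)² - 4*9/8)*(-227) = (327 - 1*81/64 - 9/2)*(-227) = (327 - 81/64 - 9/2)*(-227) = (20559/64)*(-227) = -4666893/64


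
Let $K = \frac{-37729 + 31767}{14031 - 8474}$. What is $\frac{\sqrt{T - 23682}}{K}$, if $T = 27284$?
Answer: $- \frac{5557 \sqrt{3602}}{5962} \approx -55.94$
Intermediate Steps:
$K = - \frac{5962}{5557} \approx -1.0729$
$\frac{\sqrt{T - 23682}}{K} = \frac{\sqrt{27284 - 23682}}{- \frac{5962}{5557}} = \sqrt{3602} \left(- \frac{5557}{5962}\right) = - \frac{5557 \sqrt{3602}}{5962}$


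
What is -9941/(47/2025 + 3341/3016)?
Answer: -4670281800/531329 ≈ -8789.8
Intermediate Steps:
-9941/(47/2025 + 3341/3016) = -9941/(47*(1/2025) + 3341*(1/3016)) = -9941/(47/2025 + 257/232) = -9941/531329/469800 = -9941*469800/531329 = -4670281800/531329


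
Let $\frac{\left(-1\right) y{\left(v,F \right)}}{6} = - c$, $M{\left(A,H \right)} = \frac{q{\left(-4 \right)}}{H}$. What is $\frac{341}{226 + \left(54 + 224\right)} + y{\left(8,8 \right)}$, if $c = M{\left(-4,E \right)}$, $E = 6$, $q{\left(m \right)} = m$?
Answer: $- \frac{1675}{504} \approx -3.3234$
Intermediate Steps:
$M{\left(A,H \right)} = - \frac{4}{H}$
$c = - \frac{2}{3}$ ($c = - \frac{4}{6} = \left(-4\right) \frac{1}{6} = - \frac{2}{3} \approx -0.66667$)
$y{\left(v,F \right)} = -4$ ($y{\left(v,F \right)} = - 6 \left(\left(-1\right) \left(- \frac{2}{3}\right)\right) = \left(-6\right) \frac{2}{3} = -4$)
$\frac{341}{226 + \left(54 + 224\right)} + y{\left(8,8 \right)} = \frac{341}{226 + \left(54 + 224\right)} - 4 = \frac{341}{226 + 278} - 4 = \frac{341}{504} - 4 = - \frac{1675}{504}$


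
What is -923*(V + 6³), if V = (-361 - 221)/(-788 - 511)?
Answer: -86505406/433 ≈ -1.9978e+5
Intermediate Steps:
V = 194/433 (V = -582/(-1299) = -582*(-1/1299) = 194/433 ≈ 0.44804)
-923*(V + 6³) = -923*(194/433 + 6³) = -923*(194/433 + 216) = -923*93722/433 = -86505406/433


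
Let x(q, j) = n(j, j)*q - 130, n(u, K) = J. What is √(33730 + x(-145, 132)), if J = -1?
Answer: √33745 ≈ 183.70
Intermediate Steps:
n(u, K) = -1
x(q, j) = -130 - q (x(q, j) = -q - 130 = -130 - q)
√(33730 + x(-145, 132)) = √(33730 + (-130 - 1*(-145))) = √(33730 + (-130 + 145)) = √(33730 + 15) = √33745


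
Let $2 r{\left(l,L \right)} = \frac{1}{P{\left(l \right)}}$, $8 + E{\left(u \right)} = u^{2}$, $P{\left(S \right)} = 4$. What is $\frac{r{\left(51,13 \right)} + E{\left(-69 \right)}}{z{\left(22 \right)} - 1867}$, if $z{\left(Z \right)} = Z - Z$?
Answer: $- \frac{38025}{14936} \approx -2.5459$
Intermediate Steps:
$E{\left(u \right)} = -8 + u^{2}$
$z{\left(Z \right)} = 0$
$r{\left(l,L \right)} = \frac{1}{8}$ ($r{\left(l,L \right)} = \frac{1}{2 \cdot 4} = \frac{1}{2} \cdot \frac{1}{4} = \frac{1}{8}$)
$\frac{r{\left(51,13 \right)} + E{\left(-69 \right)}}{z{\left(22 \right)} - 1867} = \frac{\frac{1}{8} - \left(8 - \left(-69\right)^{2}\right)}{0 - 1867} = \frac{\frac{1}{8} + \left(-8 + 4761\right)}{-1867} = \left(\frac{1}{8} + 4753\right) \left(- \frac{1}{1867}\right) = \frac{38025}{8} \left(- \frac{1}{1867}\right) = - \frac{38025}{14936}$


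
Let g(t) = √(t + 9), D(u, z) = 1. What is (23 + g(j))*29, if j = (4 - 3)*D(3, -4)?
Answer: 667 + 29*√10 ≈ 758.71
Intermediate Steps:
j = 1 (j = (4 - 3)*1 = 1*1 = 1)
g(t) = √(9 + t)
(23 + g(j))*29 = (23 + √(9 + 1))*29 = (23 + √10)*29 = 667 + 29*√10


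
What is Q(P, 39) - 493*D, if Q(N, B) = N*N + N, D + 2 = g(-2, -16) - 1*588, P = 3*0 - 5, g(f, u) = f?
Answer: 291876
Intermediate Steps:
P = -5 (P = 0 - 5 = -5)
D = -592 (D = -2 + (-2 - 1*588) = -2 + (-2 - 588) = -2 - 590 = -592)
Q(N, B) = N + N² (Q(N, B) = N² + N = N + N²)
Q(P, 39) - 493*D = -5*(1 - 5) - 493*(-592) = -5*(-4) + 291856 = 20 + 291856 = 291876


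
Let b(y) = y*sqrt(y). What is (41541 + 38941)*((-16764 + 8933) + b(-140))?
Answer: -630254542 - 22534960*I*sqrt(35) ≈ -6.3025e+8 - 1.3332e+8*I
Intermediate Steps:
b(y) = y**(3/2)
(41541 + 38941)*((-16764 + 8933) + b(-140)) = (41541 + 38941)*((-16764 + 8933) + (-140)**(3/2)) = 80482*(-7831 - 280*I*sqrt(35)) = -630254542 - 22534960*I*sqrt(35)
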